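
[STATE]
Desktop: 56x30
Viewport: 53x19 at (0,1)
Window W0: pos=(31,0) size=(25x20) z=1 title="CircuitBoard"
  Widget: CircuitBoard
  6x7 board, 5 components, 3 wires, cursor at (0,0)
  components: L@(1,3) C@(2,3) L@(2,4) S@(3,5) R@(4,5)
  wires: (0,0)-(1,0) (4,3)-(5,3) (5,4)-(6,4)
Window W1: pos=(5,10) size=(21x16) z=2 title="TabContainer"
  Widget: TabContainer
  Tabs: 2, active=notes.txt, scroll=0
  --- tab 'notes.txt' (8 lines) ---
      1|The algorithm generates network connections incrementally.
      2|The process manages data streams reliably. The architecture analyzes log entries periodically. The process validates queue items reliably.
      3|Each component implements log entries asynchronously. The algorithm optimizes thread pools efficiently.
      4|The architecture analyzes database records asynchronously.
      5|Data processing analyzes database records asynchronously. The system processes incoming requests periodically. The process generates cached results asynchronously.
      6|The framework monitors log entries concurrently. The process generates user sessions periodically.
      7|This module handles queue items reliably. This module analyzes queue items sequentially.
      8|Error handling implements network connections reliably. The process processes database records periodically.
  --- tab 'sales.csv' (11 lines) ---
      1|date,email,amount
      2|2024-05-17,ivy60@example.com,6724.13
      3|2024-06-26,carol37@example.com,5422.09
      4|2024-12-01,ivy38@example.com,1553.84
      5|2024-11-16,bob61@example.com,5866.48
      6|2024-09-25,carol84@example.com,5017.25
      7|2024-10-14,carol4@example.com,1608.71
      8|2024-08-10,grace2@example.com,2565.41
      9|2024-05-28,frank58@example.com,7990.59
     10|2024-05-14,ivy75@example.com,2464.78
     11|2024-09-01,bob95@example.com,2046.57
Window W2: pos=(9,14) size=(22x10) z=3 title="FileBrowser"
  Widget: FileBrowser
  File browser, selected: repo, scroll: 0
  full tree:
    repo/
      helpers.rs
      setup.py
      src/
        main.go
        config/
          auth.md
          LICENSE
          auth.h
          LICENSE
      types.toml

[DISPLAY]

                               ┃ CircuitBoard        
                               ┠─────────────────────
                               ┃   0 1 2 3 4 5       
                               ┃0  [.]               
                               ┃    │                
                               ┃1   ·           L    
                               ┃                     
                               ┃2               C   L
                               ┃                     
     ┏━━━━━━━━━━━━━━━━━━━┓     ┃3                    
     ┃ TabContainer      ┃     ┃                     
     ┠───────────────────┨     ┃4               ·    
     ┃[notes.txt]│ sales.┃     ┃                │    
     ┃───┏━━━━━━━━━━━━━━━━━━━━┓┃5               ·   ·
     ┃The┃ FileBrowser        ┃┃                    │
     ┃The┠────────────────────┨┃6                   ·
     ┃Eac┃> [-] repo/         ┃┃Cursor: (0,0)        
     ┃The┃    helpers.rs      ┃┃                     
     ┃Dat┃    setup.py        ┃┗━━━━━━━━━━━━━━━━━━━━━


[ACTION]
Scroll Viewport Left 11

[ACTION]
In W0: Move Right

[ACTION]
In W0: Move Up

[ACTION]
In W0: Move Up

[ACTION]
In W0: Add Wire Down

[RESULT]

                               ┃ CircuitBoard        
                               ┠─────────────────────
                               ┃   0 1 2 3 4 5       
                               ┃0   ·  [.]           
                               ┃    │   │            
                               ┃1   ·   ·       L    
                               ┃                     
                               ┃2               C   L
                               ┃                     
     ┏━━━━━━━━━━━━━━━━━━━┓     ┃3                    
     ┃ TabContainer      ┃     ┃                     
     ┠───────────────────┨     ┃4               ·    
     ┃[notes.txt]│ sales.┃     ┃                │    
     ┃───┏━━━━━━━━━━━━━━━━━━━━┓┃5               ·   ·
     ┃The┃ FileBrowser        ┃┃                    │
     ┃The┠────────────────────┨┃6                   ·
     ┃Eac┃> [-] repo/         ┃┃Cursor: (0,1)        
     ┃The┃    helpers.rs      ┃┃                     
     ┃Dat┃    setup.py        ┃┗━━━━━━━━━━━━━━━━━━━━━


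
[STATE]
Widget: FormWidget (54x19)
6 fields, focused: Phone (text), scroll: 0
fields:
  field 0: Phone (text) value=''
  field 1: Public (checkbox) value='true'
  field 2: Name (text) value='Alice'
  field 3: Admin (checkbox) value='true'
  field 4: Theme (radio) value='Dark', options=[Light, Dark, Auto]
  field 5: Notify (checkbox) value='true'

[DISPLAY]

> Phone:      [                                      ]
  Public:     [x]                                     
  Name:       [Alice                                 ]
  Admin:      [x]                                     
  Theme:      ( ) Light  (●) Dark  ( ) Auto           
  Notify:     [x]                                     
                                                      
                                                      
                                                      
                                                      
                                                      
                                                      
                                                      
                                                      
                                                      
                                                      
                                                      
                                                      
                                                      


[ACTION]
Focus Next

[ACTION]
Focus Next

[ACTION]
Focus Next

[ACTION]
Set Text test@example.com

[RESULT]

  Phone:      [                                      ]
  Public:     [x]                                     
  Name:       [Alice                                 ]
> Admin:      [x]                                     
  Theme:      ( ) Light  (●) Dark  ( ) Auto           
  Notify:     [x]                                     
                                                      
                                                      
                                                      
                                                      
                                                      
                                                      
                                                      
                                                      
                                                      
                                                      
                                                      
                                                      
                                                      


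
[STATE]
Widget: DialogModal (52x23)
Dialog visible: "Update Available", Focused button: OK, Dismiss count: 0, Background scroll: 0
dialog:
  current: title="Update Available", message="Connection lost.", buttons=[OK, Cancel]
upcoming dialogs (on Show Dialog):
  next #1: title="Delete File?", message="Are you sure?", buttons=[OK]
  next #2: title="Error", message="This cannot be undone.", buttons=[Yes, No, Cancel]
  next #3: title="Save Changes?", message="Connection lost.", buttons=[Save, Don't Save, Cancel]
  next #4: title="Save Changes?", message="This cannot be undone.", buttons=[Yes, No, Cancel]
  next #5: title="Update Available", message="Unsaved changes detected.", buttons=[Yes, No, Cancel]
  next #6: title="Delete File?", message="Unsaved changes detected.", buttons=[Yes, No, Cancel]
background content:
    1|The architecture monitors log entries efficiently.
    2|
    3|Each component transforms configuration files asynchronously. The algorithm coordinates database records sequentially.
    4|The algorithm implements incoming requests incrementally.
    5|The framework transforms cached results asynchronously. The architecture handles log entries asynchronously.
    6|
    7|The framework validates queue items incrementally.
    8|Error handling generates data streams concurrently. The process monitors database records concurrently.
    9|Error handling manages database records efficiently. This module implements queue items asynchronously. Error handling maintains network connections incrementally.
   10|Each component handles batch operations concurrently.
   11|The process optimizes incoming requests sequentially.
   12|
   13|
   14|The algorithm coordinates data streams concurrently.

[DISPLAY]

The architecture monitors log entries efficiently.  
                                                    
Each component transforms configuration files asynch
The algorithm implements incoming requests increment
The framework transforms cached results asynchronous
                                                    
The framework validates queue items incrementally.  
Error handling generates data streams concurrently. 
Error handling manages database records efficiently.
Each component h┌──────────────────┐ons concurrently
The process opti│ Update Available │sts sequentially
                │ Connection lost. │                
                │  [OK]  Cancel    │                
The algorithm co└──────────────────┘ms concurrently.
                                                    
                                                    
                                                    
                                                    
                                                    
                                                    
                                                    
                                                    
                                                    


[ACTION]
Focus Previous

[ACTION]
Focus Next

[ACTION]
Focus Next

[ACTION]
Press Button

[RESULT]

The architecture monitors log entries efficiently.  
                                                    
Each component transforms configuration files asynch
The algorithm implements incoming requests increment
The framework transforms cached results asynchronous
                                                    
The framework validates queue items incrementally.  
Error handling generates data streams concurrently. 
Error handling manages database records efficiently.
Each component handles batch operations concurrently
The process optimizes incoming requests sequentially
                                                    
                                                    
The algorithm coordinates data streams concurrently.
                                                    
                                                    
                                                    
                                                    
                                                    
                                                    
                                                    
                                                    
                                                    


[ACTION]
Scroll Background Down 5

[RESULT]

                                                    
The framework validates queue items incrementally.  
Error handling generates data streams concurrently. 
Error handling manages database records efficiently.
Each component handles batch operations concurrently
The process optimizes incoming requests sequentially
                                                    
                                                    
The algorithm coordinates data streams concurrently.
                                                    
                                                    
                                                    
                                                    
                                                    
                                                    
                                                    
                                                    
                                                    
                                                    
                                                    
                                                    
                                                    
                                                    


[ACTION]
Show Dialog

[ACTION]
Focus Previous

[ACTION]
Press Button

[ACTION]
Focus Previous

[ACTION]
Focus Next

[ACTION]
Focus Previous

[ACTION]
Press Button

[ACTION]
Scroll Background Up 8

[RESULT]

The architecture monitors log entries efficiently.  
                                                    
Each component transforms configuration files asynch
The algorithm implements incoming requests increment
The framework transforms cached results asynchronous
                                                    
The framework validates queue items incrementally.  
Error handling generates data streams concurrently. 
Error handling manages database records efficiently.
Each component handles batch operations concurrently
The process optimizes incoming requests sequentially
                                                    
                                                    
The algorithm coordinates data streams concurrently.
                                                    
                                                    
                                                    
                                                    
                                                    
                                                    
                                                    
                                                    
                                                    


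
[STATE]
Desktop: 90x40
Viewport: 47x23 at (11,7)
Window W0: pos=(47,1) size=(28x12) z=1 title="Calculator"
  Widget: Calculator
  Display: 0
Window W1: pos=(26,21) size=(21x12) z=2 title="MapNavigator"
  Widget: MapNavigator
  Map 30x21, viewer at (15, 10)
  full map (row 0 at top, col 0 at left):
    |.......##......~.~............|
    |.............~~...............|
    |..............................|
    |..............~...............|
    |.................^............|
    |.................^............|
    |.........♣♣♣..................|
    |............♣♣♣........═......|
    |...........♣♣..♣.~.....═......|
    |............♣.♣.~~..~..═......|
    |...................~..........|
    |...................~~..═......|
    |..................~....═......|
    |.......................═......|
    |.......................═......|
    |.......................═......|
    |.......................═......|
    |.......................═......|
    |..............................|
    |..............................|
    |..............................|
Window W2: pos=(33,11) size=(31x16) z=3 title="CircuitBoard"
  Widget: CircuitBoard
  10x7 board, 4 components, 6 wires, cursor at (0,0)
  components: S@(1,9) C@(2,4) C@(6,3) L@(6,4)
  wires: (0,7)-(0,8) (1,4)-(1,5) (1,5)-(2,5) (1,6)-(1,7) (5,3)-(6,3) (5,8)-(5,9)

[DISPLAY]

                                    ┃├───┼───┼─
                                    ┃│ 4 │ 5 │ 
                                    ┃├───┼───┼─
                                    ┃│ 1 │ 2 │ 
                      ┏━━━━━━━━━━━━━━━━━━━━━━━━
                      ┃ CircuitBoard           
                      ┠────────────────────────
                      ┃   0 1 2 3 4 5 6 7 8 9  
                      ┃0  [.]                  
                      ┃                        
                      ┃1                   · ─ 
                      ┃                        
                      ┃2                   C   
                      ┃                        
               ┏━━━━━━┃3                       
               ┃ MapNa┃                        
               ┠──────┃4                       
               ┃...♣♣♣┃                        
               ┃......┃5               ·       
               ┃.....♣┗━━━━━━━━━━━━━━━━━━━━━━━━
               ┃......♣.♣.~~..~..═.┃           
               ┃.........@...~.....┃           
               ┃.............~~..═.┃           


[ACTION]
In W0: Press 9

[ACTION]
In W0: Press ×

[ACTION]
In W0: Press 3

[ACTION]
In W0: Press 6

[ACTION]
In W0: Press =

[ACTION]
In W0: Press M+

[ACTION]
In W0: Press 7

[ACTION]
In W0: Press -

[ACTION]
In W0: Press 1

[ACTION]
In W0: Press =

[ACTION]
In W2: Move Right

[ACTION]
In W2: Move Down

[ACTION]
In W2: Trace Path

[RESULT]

                                    ┃├───┼───┼─
                                    ┃│ 4 │ 5 │ 
                                    ┃├───┼───┼─
                                    ┃│ 1 │ 2 │ 
                      ┏━━━━━━━━━━━━━━━━━━━━━━━━
                      ┃ CircuitBoard           
                      ┠────────────────────────
                      ┃   0 1 2 3 4 5 6 7 8 9  
                      ┃0                       
                      ┃                        
                      ┃1      [.]          · ─ 
                      ┃                        
                      ┃2                   C   
                      ┃                        
               ┏━━━━━━┃3                       
               ┃ MapNa┃                        
               ┠──────┃4                       
               ┃...♣♣♣┃                        
               ┃......┃5               ·       
               ┃.....♣┗━━━━━━━━━━━━━━━━━━━━━━━━
               ┃......♣.♣.~~..~..═.┃           
               ┃.........@...~.....┃           
               ┃.............~~..═.┃           


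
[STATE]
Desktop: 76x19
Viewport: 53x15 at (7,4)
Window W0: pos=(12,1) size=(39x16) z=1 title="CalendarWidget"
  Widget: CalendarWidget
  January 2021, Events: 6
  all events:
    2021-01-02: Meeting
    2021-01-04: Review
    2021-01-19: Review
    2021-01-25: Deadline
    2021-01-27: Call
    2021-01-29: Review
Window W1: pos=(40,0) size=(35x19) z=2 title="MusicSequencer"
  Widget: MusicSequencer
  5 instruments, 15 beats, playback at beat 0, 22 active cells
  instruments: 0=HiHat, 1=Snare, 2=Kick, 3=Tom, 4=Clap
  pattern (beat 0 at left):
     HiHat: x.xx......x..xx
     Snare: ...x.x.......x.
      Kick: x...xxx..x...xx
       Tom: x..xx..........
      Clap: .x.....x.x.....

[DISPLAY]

     ┃             January 2021  ┃ HiHat█·██······█··
     ┃Mo Tu We Th Fr Sa Su       ┃ Snare···█·█·······
     ┃             1  2*  3      ┃  Kick█···███··█···
     ┃ 4*  5  6  7  8  9 10      ┃   Tom█··██········
     ┃11 12 13 14 15 16 17       ┃  Clap·█·····█·█···
     ┃18 19* 20 21 22 23 24      ┃                   
     ┃25* 26 27* 28 29* 30 31    ┃                   
     ┃                           ┃                   
     ┃                           ┃                   
     ┃                           ┃                   
     ┃                           ┃                   
     ┃                           ┃                   
     ┗━━━━━━━━━━━━━━━━━━━━━━━━━━━┃                   
                                 ┃                   
                                 ┗━━━━━━━━━━━━━━━━━━━


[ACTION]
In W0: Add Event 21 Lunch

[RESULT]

     ┃             January 2021  ┃ HiHat█·██······█··
     ┃Mo Tu We Th Fr Sa Su       ┃ Snare···█·█·······
     ┃             1  2*  3      ┃  Kick█···███··█···
     ┃ 4*  5  6  7  8  9 10      ┃   Tom█··██········
     ┃11 12 13 14 15 16 17       ┃  Clap·█·····█·█···
     ┃18 19* 20 21* 22 23 24     ┃                   
     ┃25* 26 27* 28 29* 30 31    ┃                   
     ┃                           ┃                   
     ┃                           ┃                   
     ┃                           ┃                   
     ┃                           ┃                   
     ┃                           ┃                   
     ┗━━━━━━━━━━━━━━━━━━━━━━━━━━━┃                   
                                 ┃                   
                                 ┗━━━━━━━━━━━━━━━━━━━


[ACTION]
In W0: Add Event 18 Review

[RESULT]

     ┃             January 2021  ┃ HiHat█·██······█··
     ┃Mo Tu We Th Fr Sa Su       ┃ Snare···█·█·······
     ┃             1  2*  3      ┃  Kick█···███··█···
     ┃ 4*  5  6  7  8  9 10      ┃   Tom█··██········
     ┃11 12 13 14 15 16 17       ┃  Clap·█·····█·█···
     ┃18* 19* 20 21* 22 23 24    ┃                   
     ┃25* 26 27* 28 29* 30 31    ┃                   
     ┃                           ┃                   
     ┃                           ┃                   
     ┃                           ┃                   
     ┃                           ┃                   
     ┃                           ┃                   
     ┗━━━━━━━━━━━━━━━━━━━━━━━━━━━┃                   
                                 ┃                   
                                 ┗━━━━━━━━━━━━━━━━━━━


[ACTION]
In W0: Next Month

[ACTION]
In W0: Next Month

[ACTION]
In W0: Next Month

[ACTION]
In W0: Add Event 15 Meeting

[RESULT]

     ┃              April 2021   ┃ HiHat█·██······█··
     ┃Mo Tu We Th Fr Sa Su       ┃ Snare···█·█·······
     ┃          1  2  3  4       ┃  Kick█···███··█···
     ┃ 5  6  7  8  9 10 11       ┃   Tom█··██········
     ┃12 13 14 15* 16 17 18      ┃  Clap·█·····█·█···
     ┃19 20 21 22 23 24 25       ┃                   
     ┃26 27 28 29 30             ┃                   
     ┃                           ┃                   
     ┃                           ┃                   
     ┃                           ┃                   
     ┃                           ┃                   
     ┃                           ┃                   
     ┗━━━━━━━━━━━━━━━━━━━━━━━━━━━┃                   
                                 ┃                   
                                 ┗━━━━━━━━━━━━━━━━━━━


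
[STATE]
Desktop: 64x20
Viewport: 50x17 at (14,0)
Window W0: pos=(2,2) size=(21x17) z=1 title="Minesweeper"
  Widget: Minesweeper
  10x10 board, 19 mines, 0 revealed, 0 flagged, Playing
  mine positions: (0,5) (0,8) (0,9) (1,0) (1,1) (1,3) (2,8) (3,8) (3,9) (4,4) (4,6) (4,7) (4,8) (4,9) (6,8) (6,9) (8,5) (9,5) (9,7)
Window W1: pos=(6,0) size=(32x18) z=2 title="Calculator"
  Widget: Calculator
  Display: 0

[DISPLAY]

━━━━━━━━━━━━━━━━━━━━━━━┓                          
ator                   ┃                          
───────────────────────┨                          
                      0┃                          
─┬───┬───┐             ┃                          
 │ 9 │ ÷ │             ┃                          
─┼───┼───┤             ┃                          
 │ 6 │ × │             ┃                          
─┼───┼───┤             ┃                          
 │ 3 │ - │             ┃                          
─┼───┼───┤             ┃                          
 │ = │ + │             ┃                          
─┼───┼───┤             ┃                          
C│ MR│ M+│             ┃                          
─┴───┴───┘             ┃                          
                       ┃                          
                       ┃                          


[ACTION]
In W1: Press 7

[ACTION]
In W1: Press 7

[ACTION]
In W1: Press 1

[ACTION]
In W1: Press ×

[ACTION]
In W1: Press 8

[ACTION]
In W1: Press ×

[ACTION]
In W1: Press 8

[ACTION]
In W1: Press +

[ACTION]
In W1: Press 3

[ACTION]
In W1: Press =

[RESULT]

━━━━━━━━━━━━━━━━━━━━━━━┓                          
ator                   ┃                          
───────────────────────┨                          
                  49347┃                          
─┬───┬───┐             ┃                          
 │ 9 │ ÷ │             ┃                          
─┼───┼───┤             ┃                          
 │ 6 │ × │             ┃                          
─┼───┼───┤             ┃                          
 │ 3 │ - │             ┃                          
─┼───┼───┤             ┃                          
 │ = │ + │             ┃                          
─┼───┼───┤             ┃                          
C│ MR│ M+│             ┃                          
─┴───┴───┘             ┃                          
                       ┃                          
                       ┃                          


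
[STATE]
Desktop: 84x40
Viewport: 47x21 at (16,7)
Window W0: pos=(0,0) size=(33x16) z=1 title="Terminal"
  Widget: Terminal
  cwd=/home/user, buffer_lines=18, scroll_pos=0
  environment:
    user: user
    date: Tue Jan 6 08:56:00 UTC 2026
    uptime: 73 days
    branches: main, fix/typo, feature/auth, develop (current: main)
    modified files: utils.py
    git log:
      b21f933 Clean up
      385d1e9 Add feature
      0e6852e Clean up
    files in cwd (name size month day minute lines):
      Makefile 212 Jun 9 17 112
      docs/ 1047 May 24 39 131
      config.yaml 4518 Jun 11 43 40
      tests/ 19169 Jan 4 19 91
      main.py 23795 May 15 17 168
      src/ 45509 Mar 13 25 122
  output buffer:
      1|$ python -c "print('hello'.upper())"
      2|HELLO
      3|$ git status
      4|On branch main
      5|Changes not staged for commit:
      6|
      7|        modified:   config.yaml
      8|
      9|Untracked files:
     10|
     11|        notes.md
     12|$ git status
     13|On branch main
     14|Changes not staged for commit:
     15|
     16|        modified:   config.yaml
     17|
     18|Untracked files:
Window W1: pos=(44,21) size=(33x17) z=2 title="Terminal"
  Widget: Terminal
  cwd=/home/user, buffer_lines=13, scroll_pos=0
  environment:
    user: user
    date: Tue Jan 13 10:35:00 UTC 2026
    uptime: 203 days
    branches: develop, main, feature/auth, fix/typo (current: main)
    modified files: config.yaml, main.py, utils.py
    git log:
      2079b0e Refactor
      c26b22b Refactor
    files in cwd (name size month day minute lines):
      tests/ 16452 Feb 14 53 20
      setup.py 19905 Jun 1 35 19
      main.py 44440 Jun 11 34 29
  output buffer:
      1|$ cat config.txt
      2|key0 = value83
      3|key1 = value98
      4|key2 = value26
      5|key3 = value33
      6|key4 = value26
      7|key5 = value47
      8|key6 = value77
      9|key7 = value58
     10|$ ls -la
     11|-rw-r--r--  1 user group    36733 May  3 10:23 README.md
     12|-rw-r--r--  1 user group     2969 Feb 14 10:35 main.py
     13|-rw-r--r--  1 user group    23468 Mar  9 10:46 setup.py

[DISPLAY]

ged for commit: ┃                              
                ┃                              
d:   config.yaml┃                              
                ┃                              
:               ┃                              
                ┃                              
d               ┃                              
                ┃                              
━━━━━━━━━━━━━━━━┛                              
                                               
                                               
                                               
                                               
                                               
                            ┏━━━━━━━━━━━━━━━━━━
                            ┃ Terminal         
                            ┠──────────────────
                            ┃$ cat config.txt  
                            ┃key0 = value83    
                            ┃key1 = value98    
                            ┃key2 = value26    


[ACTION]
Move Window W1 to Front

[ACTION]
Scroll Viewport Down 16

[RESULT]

                                               
                                               
                            ┏━━━━━━━━━━━━━━━━━━
                            ┃ Terminal         
                            ┠──────────────────
                            ┃$ cat config.txt  
                            ┃key0 = value83    
                            ┃key1 = value98    
                            ┃key2 = value26    
                            ┃key3 = value33    
                            ┃key4 = value26    
                            ┃key5 = value47    
                            ┃key6 = value77    
                            ┃key7 = value58    
                            ┃$ ls -la          
                            ┃-rw-r--r--  1 user
                            ┃-rw-r--r--  1 user
                            ┃-rw-r--r--  1 user
                            ┗━━━━━━━━━━━━━━━━━━
                                               
                                               


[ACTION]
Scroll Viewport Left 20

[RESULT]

                                               
                                               
                                            ┏━━
                                            ┃ T
                                            ┠──
                                            ┃$ 
                                            ┃ke
                                            ┃ke
                                            ┃ke
                                            ┃ke
                                            ┃ke
                                            ┃ke
                                            ┃ke
                                            ┃ke
                                            ┃$ 
                                            ┃-r
                                            ┃-r
                                            ┃-r
                                            ┗━━
                                               
                                               


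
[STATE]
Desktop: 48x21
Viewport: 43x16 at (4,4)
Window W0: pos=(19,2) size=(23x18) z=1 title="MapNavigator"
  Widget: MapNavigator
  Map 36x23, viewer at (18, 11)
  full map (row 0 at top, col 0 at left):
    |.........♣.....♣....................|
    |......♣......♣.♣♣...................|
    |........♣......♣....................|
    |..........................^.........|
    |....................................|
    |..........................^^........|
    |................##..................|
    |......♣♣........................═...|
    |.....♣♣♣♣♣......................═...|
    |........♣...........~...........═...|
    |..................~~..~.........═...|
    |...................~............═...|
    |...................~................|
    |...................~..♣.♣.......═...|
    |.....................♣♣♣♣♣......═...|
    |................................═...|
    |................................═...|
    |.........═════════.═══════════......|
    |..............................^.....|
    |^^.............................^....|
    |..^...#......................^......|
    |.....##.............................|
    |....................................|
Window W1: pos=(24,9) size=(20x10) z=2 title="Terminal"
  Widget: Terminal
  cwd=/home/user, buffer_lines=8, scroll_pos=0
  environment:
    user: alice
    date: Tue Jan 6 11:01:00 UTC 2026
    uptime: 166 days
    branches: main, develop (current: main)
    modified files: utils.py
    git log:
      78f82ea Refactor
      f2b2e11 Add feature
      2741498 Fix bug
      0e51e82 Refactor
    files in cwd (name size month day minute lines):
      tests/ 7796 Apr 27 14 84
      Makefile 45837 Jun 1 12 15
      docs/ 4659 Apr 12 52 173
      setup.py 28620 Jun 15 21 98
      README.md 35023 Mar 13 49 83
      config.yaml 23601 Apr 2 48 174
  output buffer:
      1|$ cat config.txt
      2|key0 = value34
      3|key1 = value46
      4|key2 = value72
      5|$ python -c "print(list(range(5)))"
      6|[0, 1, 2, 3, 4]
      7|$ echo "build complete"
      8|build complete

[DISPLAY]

               ┠─────────────────────┨     
               ┃.....................┃     
               ┃..................^^.┃     
               ┃........##...........┃     
               ┃.....................┃     
               ┃♣♣..┏━━━━━━━━━━━━━━━━━━┓   
               ┃♣...┃ Terminal         ┃   
               ┃....┠──────────────────┨   
               ┃....┃$ cat config.txt  ┃   
               ┃....┃key0 = value34    ┃   
               ┃....┃key1 = value46    ┃   
               ┃....┃key2 = value72    ┃   
               ┃....┃$ python -c "print┃   
               ┃....┃[0, 1, 2, 3, 4]   ┃   
               ┃.═══┗━━━━━━━━━━━━━━━━━━┛   
               ┗━━━━━━━━━━━━━━━━━━━━━┛     


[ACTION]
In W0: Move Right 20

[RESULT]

               ┠─────────────────────┨     
               ┃...........          ┃     
               ┃.^^........          ┃     
               ┃...........          ┃     
               ┃.......═...          ┃     
               ┃....┏━━━━━━━━━━━━━━━━━━┓   
               ┃....┃ Terminal         ┃   
               ┃....┠──────────────────┨   
               ┃....┃$ cat config.txt  ┃   
               ┃....┃key0 = value34    ┃   
               ┃....┃key1 = value46    ┃   
               ┃♣...┃key2 = value72    ┃   
               ┃....┃$ python -c "print┃   
               ┃....┃[0, 1, 2, 3, 4]   ┃   
               ┃════┗━━━━━━━━━━━━━━━━━━┛   
               ┗━━━━━━━━━━━━━━━━━━━━━┛     


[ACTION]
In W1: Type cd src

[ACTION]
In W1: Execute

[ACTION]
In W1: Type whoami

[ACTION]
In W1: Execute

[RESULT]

               ┠─────────────────────┨     
               ┃...........          ┃     
               ┃.^^........          ┃     
               ┃...........          ┃     
               ┃.......═...          ┃     
               ┃....┏━━━━━━━━━━━━━━━━━━┓   
               ┃....┃ Terminal         ┃   
               ┃....┠──────────────────┨   
               ┃....┃build complete    ┃   
               ┃....┃$ cd src          ┃   
               ┃....┃                  ┃   
               ┃♣...┃$ whoami          ┃   
               ┃....┃alice             ┃   
               ┃....┃$ █               ┃   
               ┃════┗━━━━━━━━━━━━━━━━━━┛   
               ┗━━━━━━━━━━━━━━━━━━━━━┛     


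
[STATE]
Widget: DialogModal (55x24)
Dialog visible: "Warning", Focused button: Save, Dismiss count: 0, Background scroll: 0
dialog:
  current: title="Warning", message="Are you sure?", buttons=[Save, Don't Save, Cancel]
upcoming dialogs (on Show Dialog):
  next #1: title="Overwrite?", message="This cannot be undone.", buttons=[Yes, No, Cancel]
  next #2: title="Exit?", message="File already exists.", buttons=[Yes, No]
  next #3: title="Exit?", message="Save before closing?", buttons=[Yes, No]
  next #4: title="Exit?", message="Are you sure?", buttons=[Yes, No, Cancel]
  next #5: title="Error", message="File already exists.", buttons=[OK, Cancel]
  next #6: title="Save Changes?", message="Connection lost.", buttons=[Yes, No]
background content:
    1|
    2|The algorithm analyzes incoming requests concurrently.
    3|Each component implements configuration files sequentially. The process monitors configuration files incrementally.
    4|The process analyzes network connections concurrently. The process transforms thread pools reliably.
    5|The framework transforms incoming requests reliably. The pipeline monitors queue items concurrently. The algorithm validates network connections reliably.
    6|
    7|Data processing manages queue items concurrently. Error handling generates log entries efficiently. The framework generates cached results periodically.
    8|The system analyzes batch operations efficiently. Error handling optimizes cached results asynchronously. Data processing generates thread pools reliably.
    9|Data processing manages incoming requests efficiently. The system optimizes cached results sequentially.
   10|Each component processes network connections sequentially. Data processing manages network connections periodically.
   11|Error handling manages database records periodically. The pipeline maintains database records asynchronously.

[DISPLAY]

                                                       
The algorithm analyzes incoming requests concurrently. 
Each component implements configuration files sequentia
The process analyzes network connections concurrently. 
The framework transforms incoming requests reliably. Th
                                                       
Data processing manages queue items concurrently. Error
The system analyzes batch operations efficiently. Error
Data processing manages incoming requests efficiently. 
Each compon┌──────────────────────────────┐s sequential
Error handl│           Warning            │iodically. T
           │        Are you sure?         │            
           │ [Save]  Don't Save   Cancel  │            
           └──────────────────────────────┘            
                                                       
                                                       
                                                       
                                                       
                                                       
                                                       
                                                       
                                                       
                                                       
                                                       


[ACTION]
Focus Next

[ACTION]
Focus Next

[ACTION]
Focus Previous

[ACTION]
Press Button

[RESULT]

                                                       
The algorithm analyzes incoming requests concurrently. 
Each component implements configuration files sequentia
The process analyzes network connections concurrently. 
The framework transforms incoming requests reliably. Th
                                                       
Data processing manages queue items concurrently. Error
The system analyzes batch operations efficiently. Error
Data processing manages incoming requests efficiently. 
Each component processes network connections sequential
Error handling manages database records periodically. T
                                                       
                                                       
                                                       
                                                       
                                                       
                                                       
                                                       
                                                       
                                                       
                                                       
                                                       
                                                       
                                                       


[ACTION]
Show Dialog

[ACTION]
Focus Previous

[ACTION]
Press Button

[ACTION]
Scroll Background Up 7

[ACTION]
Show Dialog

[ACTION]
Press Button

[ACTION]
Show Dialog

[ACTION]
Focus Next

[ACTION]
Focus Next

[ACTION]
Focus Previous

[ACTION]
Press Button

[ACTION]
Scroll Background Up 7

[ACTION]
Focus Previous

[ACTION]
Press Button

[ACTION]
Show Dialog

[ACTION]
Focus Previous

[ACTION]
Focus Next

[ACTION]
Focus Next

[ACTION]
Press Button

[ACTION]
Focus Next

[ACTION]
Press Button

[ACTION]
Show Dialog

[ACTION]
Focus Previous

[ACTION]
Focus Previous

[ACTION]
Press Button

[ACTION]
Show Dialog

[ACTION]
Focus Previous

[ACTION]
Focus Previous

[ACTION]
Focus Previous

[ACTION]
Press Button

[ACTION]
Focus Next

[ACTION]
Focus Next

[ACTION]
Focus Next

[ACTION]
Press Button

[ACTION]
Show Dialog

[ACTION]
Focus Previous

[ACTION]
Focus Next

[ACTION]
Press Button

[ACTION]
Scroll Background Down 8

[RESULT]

Data processing manages incoming requests efficiently. 
Each component processes network connections sequential
Error handling manages database records periodically. T
                                                       
                                                       
                                                       
                                                       
                                                       
                                                       
                                                       
                                                       
                                                       
                                                       
                                                       
                                                       
                                                       
                                                       
                                                       
                                                       
                                                       
                                                       
                                                       
                                                       
                                                       
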